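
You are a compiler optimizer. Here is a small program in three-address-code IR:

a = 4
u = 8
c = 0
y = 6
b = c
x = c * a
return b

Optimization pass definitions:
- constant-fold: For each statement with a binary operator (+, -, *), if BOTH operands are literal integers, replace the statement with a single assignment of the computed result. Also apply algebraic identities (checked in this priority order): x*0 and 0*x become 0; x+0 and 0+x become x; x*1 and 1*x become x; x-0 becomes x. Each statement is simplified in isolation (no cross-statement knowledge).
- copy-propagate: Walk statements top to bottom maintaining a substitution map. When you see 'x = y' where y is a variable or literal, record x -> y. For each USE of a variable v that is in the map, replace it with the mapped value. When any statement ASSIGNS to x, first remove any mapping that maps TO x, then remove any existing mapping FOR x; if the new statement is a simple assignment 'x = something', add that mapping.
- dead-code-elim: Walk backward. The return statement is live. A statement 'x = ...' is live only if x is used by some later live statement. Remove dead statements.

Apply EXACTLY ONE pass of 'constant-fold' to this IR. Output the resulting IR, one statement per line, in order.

Answer: a = 4
u = 8
c = 0
y = 6
b = c
x = c * a
return b

Derivation:
Applying constant-fold statement-by-statement:
  [1] a = 4  (unchanged)
  [2] u = 8  (unchanged)
  [3] c = 0  (unchanged)
  [4] y = 6  (unchanged)
  [5] b = c  (unchanged)
  [6] x = c * a  (unchanged)
  [7] return b  (unchanged)
Result (7 stmts):
  a = 4
  u = 8
  c = 0
  y = 6
  b = c
  x = c * a
  return b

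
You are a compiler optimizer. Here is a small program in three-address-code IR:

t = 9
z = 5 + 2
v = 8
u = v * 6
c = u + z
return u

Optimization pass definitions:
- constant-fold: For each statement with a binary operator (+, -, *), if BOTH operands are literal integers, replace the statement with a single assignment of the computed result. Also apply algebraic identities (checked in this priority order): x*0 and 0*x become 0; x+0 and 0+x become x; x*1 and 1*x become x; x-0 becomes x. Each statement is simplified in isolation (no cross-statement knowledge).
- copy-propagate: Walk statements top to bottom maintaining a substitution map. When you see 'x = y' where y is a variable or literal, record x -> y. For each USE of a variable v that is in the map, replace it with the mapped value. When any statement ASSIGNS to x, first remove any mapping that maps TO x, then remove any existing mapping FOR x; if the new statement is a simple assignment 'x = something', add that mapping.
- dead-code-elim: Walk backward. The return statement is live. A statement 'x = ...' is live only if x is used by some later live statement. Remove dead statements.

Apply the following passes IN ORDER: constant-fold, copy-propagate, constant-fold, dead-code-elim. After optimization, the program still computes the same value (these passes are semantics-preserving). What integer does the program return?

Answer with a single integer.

Initial IR:
  t = 9
  z = 5 + 2
  v = 8
  u = v * 6
  c = u + z
  return u
After constant-fold (6 stmts):
  t = 9
  z = 7
  v = 8
  u = v * 6
  c = u + z
  return u
After copy-propagate (6 stmts):
  t = 9
  z = 7
  v = 8
  u = 8 * 6
  c = u + 7
  return u
After constant-fold (6 stmts):
  t = 9
  z = 7
  v = 8
  u = 48
  c = u + 7
  return u
After dead-code-elim (2 stmts):
  u = 48
  return u
Evaluate:
  t = 9  =>  t = 9
  z = 5 + 2  =>  z = 7
  v = 8  =>  v = 8
  u = v * 6  =>  u = 48
  c = u + z  =>  c = 55
  return u = 48

Answer: 48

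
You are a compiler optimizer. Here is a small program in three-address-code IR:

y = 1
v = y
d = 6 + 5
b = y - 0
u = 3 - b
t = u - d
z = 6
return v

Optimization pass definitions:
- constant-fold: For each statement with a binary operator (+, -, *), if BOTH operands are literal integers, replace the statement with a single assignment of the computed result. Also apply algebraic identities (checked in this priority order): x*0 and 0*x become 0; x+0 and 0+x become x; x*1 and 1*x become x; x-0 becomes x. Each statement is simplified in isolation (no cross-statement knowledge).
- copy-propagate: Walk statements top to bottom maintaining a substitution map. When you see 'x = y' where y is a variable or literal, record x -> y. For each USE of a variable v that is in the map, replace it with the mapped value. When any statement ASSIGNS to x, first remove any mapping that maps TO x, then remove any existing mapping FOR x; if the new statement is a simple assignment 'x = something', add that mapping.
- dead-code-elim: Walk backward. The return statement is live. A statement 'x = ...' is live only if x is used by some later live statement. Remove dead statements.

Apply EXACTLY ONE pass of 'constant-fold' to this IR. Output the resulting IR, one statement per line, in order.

Answer: y = 1
v = y
d = 11
b = y
u = 3 - b
t = u - d
z = 6
return v

Derivation:
Applying constant-fold statement-by-statement:
  [1] y = 1  (unchanged)
  [2] v = y  (unchanged)
  [3] d = 6 + 5  -> d = 11
  [4] b = y - 0  -> b = y
  [5] u = 3 - b  (unchanged)
  [6] t = u - d  (unchanged)
  [7] z = 6  (unchanged)
  [8] return v  (unchanged)
Result (8 stmts):
  y = 1
  v = y
  d = 11
  b = y
  u = 3 - b
  t = u - d
  z = 6
  return v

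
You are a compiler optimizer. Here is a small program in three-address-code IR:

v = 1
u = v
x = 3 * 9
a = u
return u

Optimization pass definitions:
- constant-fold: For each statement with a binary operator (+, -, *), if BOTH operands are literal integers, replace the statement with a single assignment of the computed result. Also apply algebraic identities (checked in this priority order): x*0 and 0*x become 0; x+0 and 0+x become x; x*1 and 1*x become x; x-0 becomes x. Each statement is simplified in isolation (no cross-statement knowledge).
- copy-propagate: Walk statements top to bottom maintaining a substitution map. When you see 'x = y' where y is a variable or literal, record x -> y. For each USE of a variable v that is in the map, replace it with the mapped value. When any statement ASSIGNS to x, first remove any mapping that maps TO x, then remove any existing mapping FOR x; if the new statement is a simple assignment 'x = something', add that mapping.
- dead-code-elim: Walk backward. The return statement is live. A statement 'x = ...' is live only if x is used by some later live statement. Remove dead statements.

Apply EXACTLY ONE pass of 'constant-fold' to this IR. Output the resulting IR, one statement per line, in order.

Applying constant-fold statement-by-statement:
  [1] v = 1  (unchanged)
  [2] u = v  (unchanged)
  [3] x = 3 * 9  -> x = 27
  [4] a = u  (unchanged)
  [5] return u  (unchanged)
Result (5 stmts):
  v = 1
  u = v
  x = 27
  a = u
  return u

Answer: v = 1
u = v
x = 27
a = u
return u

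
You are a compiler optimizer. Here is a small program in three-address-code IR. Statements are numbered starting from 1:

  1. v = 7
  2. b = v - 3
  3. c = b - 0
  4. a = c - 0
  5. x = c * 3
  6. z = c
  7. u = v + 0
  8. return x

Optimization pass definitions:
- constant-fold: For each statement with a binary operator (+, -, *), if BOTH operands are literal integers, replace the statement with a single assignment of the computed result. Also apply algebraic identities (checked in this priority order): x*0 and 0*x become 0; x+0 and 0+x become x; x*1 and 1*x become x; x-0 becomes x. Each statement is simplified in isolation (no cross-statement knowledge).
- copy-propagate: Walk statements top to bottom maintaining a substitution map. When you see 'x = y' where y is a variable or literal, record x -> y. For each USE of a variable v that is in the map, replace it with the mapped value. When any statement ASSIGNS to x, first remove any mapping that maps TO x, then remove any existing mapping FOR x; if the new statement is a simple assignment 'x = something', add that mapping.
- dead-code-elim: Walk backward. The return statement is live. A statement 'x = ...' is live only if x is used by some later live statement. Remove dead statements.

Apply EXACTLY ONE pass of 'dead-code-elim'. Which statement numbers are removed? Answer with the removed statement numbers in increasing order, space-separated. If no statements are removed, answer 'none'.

Answer: 4 6 7

Derivation:
Backward liveness scan:
Stmt 1 'v = 7': KEEP (v is live); live-in = []
Stmt 2 'b = v - 3': KEEP (b is live); live-in = ['v']
Stmt 3 'c = b - 0': KEEP (c is live); live-in = ['b']
Stmt 4 'a = c - 0': DEAD (a not in live set ['c'])
Stmt 5 'x = c * 3': KEEP (x is live); live-in = ['c']
Stmt 6 'z = c': DEAD (z not in live set ['x'])
Stmt 7 'u = v + 0': DEAD (u not in live set ['x'])
Stmt 8 'return x': KEEP (return); live-in = ['x']
Removed statement numbers: [4, 6, 7]
Surviving IR:
  v = 7
  b = v - 3
  c = b - 0
  x = c * 3
  return x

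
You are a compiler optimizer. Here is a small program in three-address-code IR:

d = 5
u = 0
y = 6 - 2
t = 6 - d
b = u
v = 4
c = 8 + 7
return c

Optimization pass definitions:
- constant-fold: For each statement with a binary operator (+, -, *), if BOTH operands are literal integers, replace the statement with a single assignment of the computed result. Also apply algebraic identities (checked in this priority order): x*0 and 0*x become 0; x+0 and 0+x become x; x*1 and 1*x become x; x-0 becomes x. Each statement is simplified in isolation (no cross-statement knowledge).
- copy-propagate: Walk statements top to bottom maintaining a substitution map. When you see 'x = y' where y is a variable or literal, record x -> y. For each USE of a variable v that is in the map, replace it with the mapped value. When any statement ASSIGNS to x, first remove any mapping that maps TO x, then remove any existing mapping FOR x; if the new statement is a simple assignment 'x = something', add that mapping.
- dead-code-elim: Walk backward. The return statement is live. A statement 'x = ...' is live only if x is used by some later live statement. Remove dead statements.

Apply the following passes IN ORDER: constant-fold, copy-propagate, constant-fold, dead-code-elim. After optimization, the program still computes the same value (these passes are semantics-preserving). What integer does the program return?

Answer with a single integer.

Answer: 15

Derivation:
Initial IR:
  d = 5
  u = 0
  y = 6 - 2
  t = 6 - d
  b = u
  v = 4
  c = 8 + 7
  return c
After constant-fold (8 stmts):
  d = 5
  u = 0
  y = 4
  t = 6 - d
  b = u
  v = 4
  c = 15
  return c
After copy-propagate (8 stmts):
  d = 5
  u = 0
  y = 4
  t = 6 - 5
  b = 0
  v = 4
  c = 15
  return 15
After constant-fold (8 stmts):
  d = 5
  u = 0
  y = 4
  t = 1
  b = 0
  v = 4
  c = 15
  return 15
After dead-code-elim (1 stmts):
  return 15
Evaluate:
  d = 5  =>  d = 5
  u = 0  =>  u = 0
  y = 6 - 2  =>  y = 4
  t = 6 - d  =>  t = 1
  b = u  =>  b = 0
  v = 4  =>  v = 4
  c = 8 + 7  =>  c = 15
  return c = 15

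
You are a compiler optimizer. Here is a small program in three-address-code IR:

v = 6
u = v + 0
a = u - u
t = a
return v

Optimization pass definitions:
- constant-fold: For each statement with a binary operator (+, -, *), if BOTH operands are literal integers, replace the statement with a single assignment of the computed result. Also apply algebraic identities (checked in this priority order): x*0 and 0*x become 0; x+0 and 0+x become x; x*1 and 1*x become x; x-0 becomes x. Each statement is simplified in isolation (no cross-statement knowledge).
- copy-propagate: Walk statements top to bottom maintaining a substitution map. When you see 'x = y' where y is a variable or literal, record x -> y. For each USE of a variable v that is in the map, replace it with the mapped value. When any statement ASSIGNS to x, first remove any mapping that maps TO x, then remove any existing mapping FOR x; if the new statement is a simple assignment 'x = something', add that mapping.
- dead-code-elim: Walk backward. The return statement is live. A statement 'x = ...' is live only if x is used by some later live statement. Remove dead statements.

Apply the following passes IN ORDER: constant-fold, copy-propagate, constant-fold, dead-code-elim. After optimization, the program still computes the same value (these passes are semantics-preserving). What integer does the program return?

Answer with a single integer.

Initial IR:
  v = 6
  u = v + 0
  a = u - u
  t = a
  return v
After constant-fold (5 stmts):
  v = 6
  u = v
  a = u - u
  t = a
  return v
After copy-propagate (5 stmts):
  v = 6
  u = 6
  a = 6 - 6
  t = a
  return 6
After constant-fold (5 stmts):
  v = 6
  u = 6
  a = 0
  t = a
  return 6
After dead-code-elim (1 stmts):
  return 6
Evaluate:
  v = 6  =>  v = 6
  u = v + 0  =>  u = 6
  a = u - u  =>  a = 0
  t = a  =>  t = 0
  return v = 6

Answer: 6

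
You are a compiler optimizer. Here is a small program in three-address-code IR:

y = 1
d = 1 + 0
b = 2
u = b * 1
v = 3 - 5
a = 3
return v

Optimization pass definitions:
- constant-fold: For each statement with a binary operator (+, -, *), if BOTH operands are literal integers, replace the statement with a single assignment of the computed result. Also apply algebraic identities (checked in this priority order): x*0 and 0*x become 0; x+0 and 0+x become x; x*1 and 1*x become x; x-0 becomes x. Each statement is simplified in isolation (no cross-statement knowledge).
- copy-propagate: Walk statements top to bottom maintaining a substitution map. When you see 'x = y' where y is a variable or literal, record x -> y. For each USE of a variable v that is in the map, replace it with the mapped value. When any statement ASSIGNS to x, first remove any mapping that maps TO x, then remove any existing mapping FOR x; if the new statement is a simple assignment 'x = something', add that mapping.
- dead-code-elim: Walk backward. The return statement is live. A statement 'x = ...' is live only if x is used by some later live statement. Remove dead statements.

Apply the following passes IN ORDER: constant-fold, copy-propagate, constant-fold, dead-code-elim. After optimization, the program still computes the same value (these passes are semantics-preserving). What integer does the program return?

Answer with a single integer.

Answer: -2

Derivation:
Initial IR:
  y = 1
  d = 1 + 0
  b = 2
  u = b * 1
  v = 3 - 5
  a = 3
  return v
After constant-fold (7 stmts):
  y = 1
  d = 1
  b = 2
  u = b
  v = -2
  a = 3
  return v
After copy-propagate (7 stmts):
  y = 1
  d = 1
  b = 2
  u = 2
  v = -2
  a = 3
  return -2
After constant-fold (7 stmts):
  y = 1
  d = 1
  b = 2
  u = 2
  v = -2
  a = 3
  return -2
After dead-code-elim (1 stmts):
  return -2
Evaluate:
  y = 1  =>  y = 1
  d = 1 + 0  =>  d = 1
  b = 2  =>  b = 2
  u = b * 1  =>  u = 2
  v = 3 - 5  =>  v = -2
  a = 3  =>  a = 3
  return v = -2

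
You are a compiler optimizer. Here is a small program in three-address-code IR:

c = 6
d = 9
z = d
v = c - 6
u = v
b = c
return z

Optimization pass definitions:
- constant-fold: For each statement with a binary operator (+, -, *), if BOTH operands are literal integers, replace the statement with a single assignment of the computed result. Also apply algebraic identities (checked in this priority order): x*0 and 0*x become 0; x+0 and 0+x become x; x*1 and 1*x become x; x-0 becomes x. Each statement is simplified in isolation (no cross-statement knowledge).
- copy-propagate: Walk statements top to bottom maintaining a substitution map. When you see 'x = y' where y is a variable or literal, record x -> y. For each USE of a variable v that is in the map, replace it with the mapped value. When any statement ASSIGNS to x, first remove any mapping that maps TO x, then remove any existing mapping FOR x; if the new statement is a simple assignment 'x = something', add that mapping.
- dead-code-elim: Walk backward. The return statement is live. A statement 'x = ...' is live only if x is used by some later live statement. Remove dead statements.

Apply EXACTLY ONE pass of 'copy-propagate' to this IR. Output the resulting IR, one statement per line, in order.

Applying copy-propagate statement-by-statement:
  [1] c = 6  (unchanged)
  [2] d = 9  (unchanged)
  [3] z = d  -> z = 9
  [4] v = c - 6  -> v = 6 - 6
  [5] u = v  (unchanged)
  [6] b = c  -> b = 6
  [7] return z  -> return 9
Result (7 stmts):
  c = 6
  d = 9
  z = 9
  v = 6 - 6
  u = v
  b = 6
  return 9

Answer: c = 6
d = 9
z = 9
v = 6 - 6
u = v
b = 6
return 9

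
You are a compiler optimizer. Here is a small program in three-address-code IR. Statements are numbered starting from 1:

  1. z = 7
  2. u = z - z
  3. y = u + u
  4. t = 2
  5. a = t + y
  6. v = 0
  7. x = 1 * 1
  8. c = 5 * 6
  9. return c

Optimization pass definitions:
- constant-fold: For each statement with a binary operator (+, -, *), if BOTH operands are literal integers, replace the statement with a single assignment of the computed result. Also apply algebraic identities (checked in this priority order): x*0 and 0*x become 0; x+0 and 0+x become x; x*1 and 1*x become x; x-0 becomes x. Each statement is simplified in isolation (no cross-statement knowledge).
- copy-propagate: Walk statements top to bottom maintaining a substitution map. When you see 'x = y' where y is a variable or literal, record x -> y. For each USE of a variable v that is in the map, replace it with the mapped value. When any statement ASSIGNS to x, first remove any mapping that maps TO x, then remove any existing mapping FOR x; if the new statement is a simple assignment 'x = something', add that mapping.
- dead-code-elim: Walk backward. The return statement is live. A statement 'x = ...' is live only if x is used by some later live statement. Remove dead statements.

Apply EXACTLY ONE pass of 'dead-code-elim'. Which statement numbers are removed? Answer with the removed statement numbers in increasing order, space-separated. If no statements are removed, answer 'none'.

Backward liveness scan:
Stmt 1 'z = 7': DEAD (z not in live set [])
Stmt 2 'u = z - z': DEAD (u not in live set [])
Stmt 3 'y = u + u': DEAD (y not in live set [])
Stmt 4 't = 2': DEAD (t not in live set [])
Stmt 5 'a = t + y': DEAD (a not in live set [])
Stmt 6 'v = 0': DEAD (v not in live set [])
Stmt 7 'x = 1 * 1': DEAD (x not in live set [])
Stmt 8 'c = 5 * 6': KEEP (c is live); live-in = []
Stmt 9 'return c': KEEP (return); live-in = ['c']
Removed statement numbers: [1, 2, 3, 4, 5, 6, 7]
Surviving IR:
  c = 5 * 6
  return c

Answer: 1 2 3 4 5 6 7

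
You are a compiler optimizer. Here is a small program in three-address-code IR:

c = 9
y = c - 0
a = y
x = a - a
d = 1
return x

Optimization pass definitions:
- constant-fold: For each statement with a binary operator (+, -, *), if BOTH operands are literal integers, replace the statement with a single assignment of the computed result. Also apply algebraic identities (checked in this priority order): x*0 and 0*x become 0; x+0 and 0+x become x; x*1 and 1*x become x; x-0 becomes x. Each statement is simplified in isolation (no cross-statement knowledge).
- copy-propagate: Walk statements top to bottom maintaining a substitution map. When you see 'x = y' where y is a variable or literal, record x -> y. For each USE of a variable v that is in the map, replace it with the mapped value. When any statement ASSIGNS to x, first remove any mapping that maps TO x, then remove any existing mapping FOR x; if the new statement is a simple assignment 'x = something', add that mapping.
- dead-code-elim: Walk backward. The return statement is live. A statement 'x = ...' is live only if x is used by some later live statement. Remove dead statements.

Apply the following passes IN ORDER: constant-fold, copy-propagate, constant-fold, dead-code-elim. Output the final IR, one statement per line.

Initial IR:
  c = 9
  y = c - 0
  a = y
  x = a - a
  d = 1
  return x
After constant-fold (6 stmts):
  c = 9
  y = c
  a = y
  x = a - a
  d = 1
  return x
After copy-propagate (6 stmts):
  c = 9
  y = 9
  a = 9
  x = 9 - 9
  d = 1
  return x
After constant-fold (6 stmts):
  c = 9
  y = 9
  a = 9
  x = 0
  d = 1
  return x
After dead-code-elim (2 stmts):
  x = 0
  return x

Answer: x = 0
return x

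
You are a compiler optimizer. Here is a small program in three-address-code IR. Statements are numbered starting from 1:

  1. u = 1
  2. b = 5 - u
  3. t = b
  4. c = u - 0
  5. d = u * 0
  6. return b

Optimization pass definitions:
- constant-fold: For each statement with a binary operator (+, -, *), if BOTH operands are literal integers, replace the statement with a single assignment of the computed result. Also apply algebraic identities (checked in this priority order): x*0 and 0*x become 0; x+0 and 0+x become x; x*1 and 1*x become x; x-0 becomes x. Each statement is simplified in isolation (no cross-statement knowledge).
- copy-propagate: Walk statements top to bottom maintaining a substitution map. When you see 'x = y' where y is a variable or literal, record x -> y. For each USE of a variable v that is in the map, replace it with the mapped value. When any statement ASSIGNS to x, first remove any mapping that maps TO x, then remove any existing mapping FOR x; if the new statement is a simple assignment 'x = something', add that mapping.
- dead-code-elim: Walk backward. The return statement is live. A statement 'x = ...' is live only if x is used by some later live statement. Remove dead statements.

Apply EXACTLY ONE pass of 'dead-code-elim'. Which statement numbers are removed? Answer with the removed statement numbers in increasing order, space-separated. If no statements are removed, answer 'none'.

Backward liveness scan:
Stmt 1 'u = 1': KEEP (u is live); live-in = []
Stmt 2 'b = 5 - u': KEEP (b is live); live-in = ['u']
Stmt 3 't = b': DEAD (t not in live set ['b'])
Stmt 4 'c = u - 0': DEAD (c not in live set ['b'])
Stmt 5 'd = u * 0': DEAD (d not in live set ['b'])
Stmt 6 'return b': KEEP (return); live-in = ['b']
Removed statement numbers: [3, 4, 5]
Surviving IR:
  u = 1
  b = 5 - u
  return b

Answer: 3 4 5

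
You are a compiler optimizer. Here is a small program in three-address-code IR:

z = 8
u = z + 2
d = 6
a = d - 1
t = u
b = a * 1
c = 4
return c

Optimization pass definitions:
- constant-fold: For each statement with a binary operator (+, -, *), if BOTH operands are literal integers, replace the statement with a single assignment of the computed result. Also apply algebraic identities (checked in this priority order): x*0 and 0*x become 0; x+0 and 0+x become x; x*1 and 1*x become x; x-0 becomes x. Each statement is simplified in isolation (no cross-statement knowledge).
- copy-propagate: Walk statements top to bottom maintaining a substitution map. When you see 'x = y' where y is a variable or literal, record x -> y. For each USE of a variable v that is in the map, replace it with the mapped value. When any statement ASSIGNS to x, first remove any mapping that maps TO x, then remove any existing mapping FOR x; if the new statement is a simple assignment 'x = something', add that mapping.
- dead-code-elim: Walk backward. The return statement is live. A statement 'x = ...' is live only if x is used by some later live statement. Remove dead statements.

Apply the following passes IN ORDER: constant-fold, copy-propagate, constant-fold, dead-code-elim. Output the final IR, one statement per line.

Initial IR:
  z = 8
  u = z + 2
  d = 6
  a = d - 1
  t = u
  b = a * 1
  c = 4
  return c
After constant-fold (8 stmts):
  z = 8
  u = z + 2
  d = 6
  a = d - 1
  t = u
  b = a
  c = 4
  return c
After copy-propagate (8 stmts):
  z = 8
  u = 8 + 2
  d = 6
  a = 6 - 1
  t = u
  b = a
  c = 4
  return 4
After constant-fold (8 stmts):
  z = 8
  u = 10
  d = 6
  a = 5
  t = u
  b = a
  c = 4
  return 4
After dead-code-elim (1 stmts):
  return 4

Answer: return 4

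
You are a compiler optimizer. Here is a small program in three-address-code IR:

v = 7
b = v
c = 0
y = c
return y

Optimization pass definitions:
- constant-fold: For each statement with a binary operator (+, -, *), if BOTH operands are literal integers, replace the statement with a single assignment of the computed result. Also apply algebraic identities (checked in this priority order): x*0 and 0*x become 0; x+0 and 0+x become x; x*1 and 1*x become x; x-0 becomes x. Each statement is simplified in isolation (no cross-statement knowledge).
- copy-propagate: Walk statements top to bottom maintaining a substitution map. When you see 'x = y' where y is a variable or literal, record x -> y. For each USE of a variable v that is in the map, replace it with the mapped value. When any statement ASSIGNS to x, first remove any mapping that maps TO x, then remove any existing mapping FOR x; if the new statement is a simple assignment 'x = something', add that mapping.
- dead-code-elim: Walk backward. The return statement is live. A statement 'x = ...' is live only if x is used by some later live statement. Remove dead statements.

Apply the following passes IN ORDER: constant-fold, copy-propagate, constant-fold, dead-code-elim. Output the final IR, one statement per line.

Answer: return 0

Derivation:
Initial IR:
  v = 7
  b = v
  c = 0
  y = c
  return y
After constant-fold (5 stmts):
  v = 7
  b = v
  c = 0
  y = c
  return y
After copy-propagate (5 stmts):
  v = 7
  b = 7
  c = 0
  y = 0
  return 0
After constant-fold (5 stmts):
  v = 7
  b = 7
  c = 0
  y = 0
  return 0
After dead-code-elim (1 stmts):
  return 0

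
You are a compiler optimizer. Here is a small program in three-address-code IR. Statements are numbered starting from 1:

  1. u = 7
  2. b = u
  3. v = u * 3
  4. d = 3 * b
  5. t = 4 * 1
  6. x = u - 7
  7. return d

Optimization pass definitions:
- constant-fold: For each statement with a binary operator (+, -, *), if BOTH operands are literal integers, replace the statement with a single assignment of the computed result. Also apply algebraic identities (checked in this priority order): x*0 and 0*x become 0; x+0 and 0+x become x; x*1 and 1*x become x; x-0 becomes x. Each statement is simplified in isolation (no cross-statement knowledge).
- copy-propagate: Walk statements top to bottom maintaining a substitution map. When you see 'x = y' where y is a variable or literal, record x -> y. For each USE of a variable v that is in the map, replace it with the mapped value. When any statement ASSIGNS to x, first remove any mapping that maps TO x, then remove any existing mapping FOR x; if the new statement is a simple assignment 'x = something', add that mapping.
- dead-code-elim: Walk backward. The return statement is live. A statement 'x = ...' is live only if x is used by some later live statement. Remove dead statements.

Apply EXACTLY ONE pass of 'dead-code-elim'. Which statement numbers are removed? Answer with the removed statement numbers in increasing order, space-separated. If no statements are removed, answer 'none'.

Answer: 3 5 6

Derivation:
Backward liveness scan:
Stmt 1 'u = 7': KEEP (u is live); live-in = []
Stmt 2 'b = u': KEEP (b is live); live-in = ['u']
Stmt 3 'v = u * 3': DEAD (v not in live set ['b'])
Stmt 4 'd = 3 * b': KEEP (d is live); live-in = ['b']
Stmt 5 't = 4 * 1': DEAD (t not in live set ['d'])
Stmt 6 'x = u - 7': DEAD (x not in live set ['d'])
Stmt 7 'return d': KEEP (return); live-in = ['d']
Removed statement numbers: [3, 5, 6]
Surviving IR:
  u = 7
  b = u
  d = 3 * b
  return d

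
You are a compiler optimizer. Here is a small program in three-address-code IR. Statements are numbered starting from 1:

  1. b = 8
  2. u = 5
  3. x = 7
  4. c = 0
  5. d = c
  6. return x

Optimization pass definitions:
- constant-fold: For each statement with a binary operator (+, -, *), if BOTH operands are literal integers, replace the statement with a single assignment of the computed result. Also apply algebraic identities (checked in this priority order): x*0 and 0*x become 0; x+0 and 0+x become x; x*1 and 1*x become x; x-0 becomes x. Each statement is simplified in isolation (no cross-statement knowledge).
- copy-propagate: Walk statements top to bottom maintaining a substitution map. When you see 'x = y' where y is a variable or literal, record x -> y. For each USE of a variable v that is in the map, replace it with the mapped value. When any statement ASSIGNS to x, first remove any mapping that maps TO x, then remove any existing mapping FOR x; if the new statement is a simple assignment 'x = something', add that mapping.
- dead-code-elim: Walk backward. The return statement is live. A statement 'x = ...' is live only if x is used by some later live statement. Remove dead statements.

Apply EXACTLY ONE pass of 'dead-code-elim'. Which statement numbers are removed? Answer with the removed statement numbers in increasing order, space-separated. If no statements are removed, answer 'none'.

Backward liveness scan:
Stmt 1 'b = 8': DEAD (b not in live set [])
Stmt 2 'u = 5': DEAD (u not in live set [])
Stmt 3 'x = 7': KEEP (x is live); live-in = []
Stmt 4 'c = 0': DEAD (c not in live set ['x'])
Stmt 5 'd = c': DEAD (d not in live set ['x'])
Stmt 6 'return x': KEEP (return); live-in = ['x']
Removed statement numbers: [1, 2, 4, 5]
Surviving IR:
  x = 7
  return x

Answer: 1 2 4 5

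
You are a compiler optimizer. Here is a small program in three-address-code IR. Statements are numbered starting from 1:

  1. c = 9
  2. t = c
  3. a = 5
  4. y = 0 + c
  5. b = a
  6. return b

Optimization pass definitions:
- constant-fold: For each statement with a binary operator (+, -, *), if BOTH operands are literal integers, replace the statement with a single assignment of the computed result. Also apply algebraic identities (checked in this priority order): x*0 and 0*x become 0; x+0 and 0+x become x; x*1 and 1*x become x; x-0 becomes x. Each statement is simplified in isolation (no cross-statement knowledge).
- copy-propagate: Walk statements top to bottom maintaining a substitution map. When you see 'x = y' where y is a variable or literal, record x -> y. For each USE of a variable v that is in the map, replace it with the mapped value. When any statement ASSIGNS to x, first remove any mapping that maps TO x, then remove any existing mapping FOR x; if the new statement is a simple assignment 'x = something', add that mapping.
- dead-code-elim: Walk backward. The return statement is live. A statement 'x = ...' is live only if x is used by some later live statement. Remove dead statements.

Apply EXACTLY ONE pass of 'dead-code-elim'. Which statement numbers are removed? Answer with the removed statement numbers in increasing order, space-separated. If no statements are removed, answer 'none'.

Backward liveness scan:
Stmt 1 'c = 9': DEAD (c not in live set [])
Stmt 2 't = c': DEAD (t not in live set [])
Stmt 3 'a = 5': KEEP (a is live); live-in = []
Stmt 4 'y = 0 + c': DEAD (y not in live set ['a'])
Stmt 5 'b = a': KEEP (b is live); live-in = ['a']
Stmt 6 'return b': KEEP (return); live-in = ['b']
Removed statement numbers: [1, 2, 4]
Surviving IR:
  a = 5
  b = a
  return b

Answer: 1 2 4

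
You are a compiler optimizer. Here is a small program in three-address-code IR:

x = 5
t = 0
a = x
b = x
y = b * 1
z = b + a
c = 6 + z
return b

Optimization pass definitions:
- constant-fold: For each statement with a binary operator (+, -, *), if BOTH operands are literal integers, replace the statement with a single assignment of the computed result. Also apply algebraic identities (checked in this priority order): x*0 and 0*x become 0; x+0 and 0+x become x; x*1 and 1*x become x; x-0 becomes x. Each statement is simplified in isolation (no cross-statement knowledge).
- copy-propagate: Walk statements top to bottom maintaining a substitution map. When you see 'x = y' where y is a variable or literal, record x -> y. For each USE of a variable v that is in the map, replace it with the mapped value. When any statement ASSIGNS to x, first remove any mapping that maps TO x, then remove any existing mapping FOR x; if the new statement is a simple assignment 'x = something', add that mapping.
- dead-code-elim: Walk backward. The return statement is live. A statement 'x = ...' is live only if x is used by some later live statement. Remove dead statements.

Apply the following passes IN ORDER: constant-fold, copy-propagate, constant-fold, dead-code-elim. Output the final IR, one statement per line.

Answer: return 5

Derivation:
Initial IR:
  x = 5
  t = 0
  a = x
  b = x
  y = b * 1
  z = b + a
  c = 6 + z
  return b
After constant-fold (8 stmts):
  x = 5
  t = 0
  a = x
  b = x
  y = b
  z = b + a
  c = 6 + z
  return b
After copy-propagate (8 stmts):
  x = 5
  t = 0
  a = 5
  b = 5
  y = 5
  z = 5 + 5
  c = 6 + z
  return 5
After constant-fold (8 stmts):
  x = 5
  t = 0
  a = 5
  b = 5
  y = 5
  z = 10
  c = 6 + z
  return 5
After dead-code-elim (1 stmts):
  return 5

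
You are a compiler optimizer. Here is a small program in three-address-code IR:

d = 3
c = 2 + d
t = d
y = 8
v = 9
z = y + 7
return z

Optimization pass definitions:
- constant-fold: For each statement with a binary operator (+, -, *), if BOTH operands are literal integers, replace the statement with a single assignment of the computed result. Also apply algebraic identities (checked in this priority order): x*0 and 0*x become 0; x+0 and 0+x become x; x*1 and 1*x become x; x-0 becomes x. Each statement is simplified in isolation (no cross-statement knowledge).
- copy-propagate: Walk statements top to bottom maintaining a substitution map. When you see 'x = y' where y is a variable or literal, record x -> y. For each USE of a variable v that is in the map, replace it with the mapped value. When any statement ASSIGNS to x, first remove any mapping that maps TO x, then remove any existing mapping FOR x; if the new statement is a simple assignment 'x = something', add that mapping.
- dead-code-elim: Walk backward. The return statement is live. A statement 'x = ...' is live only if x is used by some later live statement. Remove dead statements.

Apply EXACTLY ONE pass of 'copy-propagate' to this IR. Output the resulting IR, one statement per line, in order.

Applying copy-propagate statement-by-statement:
  [1] d = 3  (unchanged)
  [2] c = 2 + d  -> c = 2 + 3
  [3] t = d  -> t = 3
  [4] y = 8  (unchanged)
  [5] v = 9  (unchanged)
  [6] z = y + 7  -> z = 8 + 7
  [7] return z  (unchanged)
Result (7 stmts):
  d = 3
  c = 2 + 3
  t = 3
  y = 8
  v = 9
  z = 8 + 7
  return z

Answer: d = 3
c = 2 + 3
t = 3
y = 8
v = 9
z = 8 + 7
return z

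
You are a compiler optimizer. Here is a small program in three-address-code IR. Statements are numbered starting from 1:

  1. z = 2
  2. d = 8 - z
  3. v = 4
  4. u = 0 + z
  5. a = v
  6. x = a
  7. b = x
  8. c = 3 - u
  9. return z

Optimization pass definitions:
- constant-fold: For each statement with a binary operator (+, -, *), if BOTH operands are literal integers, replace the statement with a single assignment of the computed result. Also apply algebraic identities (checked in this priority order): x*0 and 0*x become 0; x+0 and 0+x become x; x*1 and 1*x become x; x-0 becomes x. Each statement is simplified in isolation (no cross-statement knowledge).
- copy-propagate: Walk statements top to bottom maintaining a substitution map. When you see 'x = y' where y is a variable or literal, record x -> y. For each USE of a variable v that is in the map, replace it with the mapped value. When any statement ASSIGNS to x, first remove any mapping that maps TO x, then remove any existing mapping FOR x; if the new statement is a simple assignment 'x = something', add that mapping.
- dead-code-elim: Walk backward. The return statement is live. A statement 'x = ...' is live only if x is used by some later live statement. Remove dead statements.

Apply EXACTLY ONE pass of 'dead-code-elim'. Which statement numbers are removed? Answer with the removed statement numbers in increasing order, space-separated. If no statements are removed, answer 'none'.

Answer: 2 3 4 5 6 7 8

Derivation:
Backward liveness scan:
Stmt 1 'z = 2': KEEP (z is live); live-in = []
Stmt 2 'd = 8 - z': DEAD (d not in live set ['z'])
Stmt 3 'v = 4': DEAD (v not in live set ['z'])
Stmt 4 'u = 0 + z': DEAD (u not in live set ['z'])
Stmt 5 'a = v': DEAD (a not in live set ['z'])
Stmt 6 'x = a': DEAD (x not in live set ['z'])
Stmt 7 'b = x': DEAD (b not in live set ['z'])
Stmt 8 'c = 3 - u': DEAD (c not in live set ['z'])
Stmt 9 'return z': KEEP (return); live-in = ['z']
Removed statement numbers: [2, 3, 4, 5, 6, 7, 8]
Surviving IR:
  z = 2
  return z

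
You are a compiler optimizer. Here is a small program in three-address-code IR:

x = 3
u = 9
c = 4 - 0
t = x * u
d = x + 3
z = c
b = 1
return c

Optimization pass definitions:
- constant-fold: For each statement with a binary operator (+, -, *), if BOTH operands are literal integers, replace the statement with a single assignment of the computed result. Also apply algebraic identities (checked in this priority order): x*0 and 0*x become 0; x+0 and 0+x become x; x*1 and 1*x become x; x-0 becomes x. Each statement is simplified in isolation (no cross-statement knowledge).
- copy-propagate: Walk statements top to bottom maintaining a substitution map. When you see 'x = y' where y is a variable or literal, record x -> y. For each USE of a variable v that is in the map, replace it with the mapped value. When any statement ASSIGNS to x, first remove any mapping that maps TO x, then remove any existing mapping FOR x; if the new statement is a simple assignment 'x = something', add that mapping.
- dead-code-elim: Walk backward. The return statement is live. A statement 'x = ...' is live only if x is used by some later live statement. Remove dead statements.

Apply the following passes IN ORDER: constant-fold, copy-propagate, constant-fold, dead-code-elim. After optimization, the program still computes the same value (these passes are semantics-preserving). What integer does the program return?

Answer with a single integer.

Initial IR:
  x = 3
  u = 9
  c = 4 - 0
  t = x * u
  d = x + 3
  z = c
  b = 1
  return c
After constant-fold (8 stmts):
  x = 3
  u = 9
  c = 4
  t = x * u
  d = x + 3
  z = c
  b = 1
  return c
After copy-propagate (8 stmts):
  x = 3
  u = 9
  c = 4
  t = 3 * 9
  d = 3 + 3
  z = 4
  b = 1
  return 4
After constant-fold (8 stmts):
  x = 3
  u = 9
  c = 4
  t = 27
  d = 6
  z = 4
  b = 1
  return 4
After dead-code-elim (1 stmts):
  return 4
Evaluate:
  x = 3  =>  x = 3
  u = 9  =>  u = 9
  c = 4 - 0  =>  c = 4
  t = x * u  =>  t = 27
  d = x + 3  =>  d = 6
  z = c  =>  z = 4
  b = 1  =>  b = 1
  return c = 4

Answer: 4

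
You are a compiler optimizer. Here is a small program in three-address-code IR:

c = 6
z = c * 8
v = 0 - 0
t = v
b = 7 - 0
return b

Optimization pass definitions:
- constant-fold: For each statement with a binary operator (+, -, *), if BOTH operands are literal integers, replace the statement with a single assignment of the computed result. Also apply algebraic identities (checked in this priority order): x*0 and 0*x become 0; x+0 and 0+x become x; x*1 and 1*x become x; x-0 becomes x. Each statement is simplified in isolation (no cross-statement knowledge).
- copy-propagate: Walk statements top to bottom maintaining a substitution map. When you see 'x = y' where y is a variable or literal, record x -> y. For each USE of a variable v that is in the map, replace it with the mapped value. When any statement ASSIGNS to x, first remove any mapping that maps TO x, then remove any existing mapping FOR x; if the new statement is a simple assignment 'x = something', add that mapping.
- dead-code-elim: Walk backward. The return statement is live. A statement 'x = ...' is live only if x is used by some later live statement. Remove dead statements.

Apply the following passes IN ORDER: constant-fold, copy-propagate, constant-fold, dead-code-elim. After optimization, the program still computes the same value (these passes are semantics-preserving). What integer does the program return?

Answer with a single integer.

Answer: 7

Derivation:
Initial IR:
  c = 6
  z = c * 8
  v = 0 - 0
  t = v
  b = 7 - 0
  return b
After constant-fold (6 stmts):
  c = 6
  z = c * 8
  v = 0
  t = v
  b = 7
  return b
After copy-propagate (6 stmts):
  c = 6
  z = 6 * 8
  v = 0
  t = 0
  b = 7
  return 7
After constant-fold (6 stmts):
  c = 6
  z = 48
  v = 0
  t = 0
  b = 7
  return 7
After dead-code-elim (1 stmts):
  return 7
Evaluate:
  c = 6  =>  c = 6
  z = c * 8  =>  z = 48
  v = 0 - 0  =>  v = 0
  t = v  =>  t = 0
  b = 7 - 0  =>  b = 7
  return b = 7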